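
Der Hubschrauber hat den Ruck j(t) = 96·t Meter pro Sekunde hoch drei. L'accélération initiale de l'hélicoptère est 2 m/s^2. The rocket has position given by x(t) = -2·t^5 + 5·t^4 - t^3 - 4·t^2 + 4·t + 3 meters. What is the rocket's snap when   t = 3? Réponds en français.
Pour résoudre ceci, nous devons prendre 4 dérivées de notre équation de la position x(t) = -2·t^5 + 5·t^4 - t^3 - 4·t^2 + 4·t + 3. En dérivant la position, nous obtenons la vitesse: v(t) = -10·t^4 + 20·t^3 - 3·t^2 - 8·t + 4. En prenant d/dt de v(t), nous trouvons a(t) = -40·t^3 + 60·t^2 - 6·t - 8. La dérivée de l'accélération donne le jerk: j(t) = -120·t^2 + 120·t - 6. La dérivée du jerk donne le snap: s(t) = 120 - 240·t. De l'équation du snap s(t) = 120 - 240·t, nous substituons t = 3 pour obtenir s = -600.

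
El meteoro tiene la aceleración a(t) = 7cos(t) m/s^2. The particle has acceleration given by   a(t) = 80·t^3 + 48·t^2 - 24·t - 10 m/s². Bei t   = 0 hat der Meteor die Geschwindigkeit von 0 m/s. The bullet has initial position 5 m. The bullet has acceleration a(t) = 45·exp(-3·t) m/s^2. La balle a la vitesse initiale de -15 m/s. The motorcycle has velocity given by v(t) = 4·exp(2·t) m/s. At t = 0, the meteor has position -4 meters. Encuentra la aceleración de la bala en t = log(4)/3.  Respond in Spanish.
Tenemos la aceleración a(t) = 45·exp(-3·t). Sustituyendo t = log(4)/3: a(log(4)/3) = 45/4.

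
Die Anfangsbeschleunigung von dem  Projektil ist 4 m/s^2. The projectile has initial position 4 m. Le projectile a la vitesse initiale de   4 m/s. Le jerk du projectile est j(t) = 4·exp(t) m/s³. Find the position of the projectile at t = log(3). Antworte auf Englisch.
To solve this, we need to take 3 antiderivatives of our jerk equation j(t) = 4·exp(t). The integral of jerk, with a(0) = 4, gives acceleration: a(t) = 4·exp(t). The integral of acceleration, with v(0) = 4, gives velocity: v(t) = 4·exp(t). Finding the antiderivative of v(t) and using x(0) = 4: x(t) = 4·exp(t). We have position x(t) = 4·exp(t). Substituting t = log(3): x(log(3)) = 12.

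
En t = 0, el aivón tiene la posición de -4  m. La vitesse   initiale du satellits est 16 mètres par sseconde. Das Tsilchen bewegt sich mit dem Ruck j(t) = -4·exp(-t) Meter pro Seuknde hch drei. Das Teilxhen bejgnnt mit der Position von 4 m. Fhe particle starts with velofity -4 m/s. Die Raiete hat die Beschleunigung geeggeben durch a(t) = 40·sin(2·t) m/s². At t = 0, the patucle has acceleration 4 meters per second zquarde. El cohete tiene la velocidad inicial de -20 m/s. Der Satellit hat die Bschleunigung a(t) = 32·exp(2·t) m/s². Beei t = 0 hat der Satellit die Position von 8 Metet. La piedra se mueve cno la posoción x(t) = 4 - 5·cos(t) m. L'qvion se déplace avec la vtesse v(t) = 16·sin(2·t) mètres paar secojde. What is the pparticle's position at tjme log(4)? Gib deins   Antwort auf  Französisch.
Nous devons intégrer notre équation du jerk j(t) = -4·exp(-t) 3 fois. En intégrant le jerk et en utilisant la condition initiale a(0) = 4, nous obtenons a(t) = 4·exp(-t). La primitive de l'accélération, avec v(0) = -4, donne la vitesse: v(t) = -4·exp(-t). La primitive de la vitesse, avec x(0) = 4, donne la position: x(t) = 4·exp(-t). De l'équation de la position x(t) = 4·exp(-t), nous substituons t = log(4) pour obtenir x = 1.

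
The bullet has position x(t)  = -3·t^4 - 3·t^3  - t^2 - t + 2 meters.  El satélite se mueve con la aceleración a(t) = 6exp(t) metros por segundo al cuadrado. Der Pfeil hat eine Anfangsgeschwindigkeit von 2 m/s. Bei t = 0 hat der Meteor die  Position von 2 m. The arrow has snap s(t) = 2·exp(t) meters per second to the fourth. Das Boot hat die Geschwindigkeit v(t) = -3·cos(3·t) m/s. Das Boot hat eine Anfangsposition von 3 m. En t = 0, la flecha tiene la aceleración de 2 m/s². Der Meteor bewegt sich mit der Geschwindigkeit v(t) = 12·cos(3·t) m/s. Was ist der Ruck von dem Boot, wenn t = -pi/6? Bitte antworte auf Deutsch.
Um dies zu lösen, müssen wir 2 Ableitungen unserer Gleichung für die Geschwindigkeit v(t) = -3·cos(3·t) nehmen. Mit d/dt von v(t) finden wir a(t) = 9·sin(3·t). Die Ableitung von der Beschleunigung ergibt den Ruck: j(t) = 27·cos(3·t). Aus der Gleichung für den Ruck j(t) = 27·cos(3·t), setzen wir t = -pi/6 ein und erhalten j = 0.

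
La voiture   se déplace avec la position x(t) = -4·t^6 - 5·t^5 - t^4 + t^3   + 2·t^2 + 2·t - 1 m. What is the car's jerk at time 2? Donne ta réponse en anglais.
We must differentiate our position equation x(t) = -4·t^6 - 5·t^5 - t^4 + t^3 + 2·t^2 + 2·t - 1 3 times. Differentiating position, we get velocity: v(t) = -24·t^5 - 25·t^4 - 4·t^3 + 3·t^2 + 4·t + 2. The derivative of velocity gives acceleration: a(t) = -120·t^4 - 100·t^3 - 12·t^2 + 6·t + 4. Differentiating acceleration, we get jerk: j(t) = -480·t^3 - 300·t^2 - 24·t + 6. Using j(t) = -480·t^3 - 300·t^2 - 24·t + 6 and substituting t = 2, we find j = -5082.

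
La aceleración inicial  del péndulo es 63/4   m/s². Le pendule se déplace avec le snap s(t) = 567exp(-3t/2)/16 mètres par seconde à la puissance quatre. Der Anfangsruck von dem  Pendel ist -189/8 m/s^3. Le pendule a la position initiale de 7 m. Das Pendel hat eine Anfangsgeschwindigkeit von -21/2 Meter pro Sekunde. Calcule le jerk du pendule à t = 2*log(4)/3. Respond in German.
Wir müssen unsere Gleichung für den Snap s(t) = 567·exp(-3·t/2)/16 1-mal integrieren. Mit ∫s(t)dt und Anwendung von j(0) = -189/8, finden wir j(t) = -189·exp(-3·t/2)/8. Aus der Gleichung für den Ruck j(t) = -189·exp(-3·t/2)/8, setzen wir t = 2*log(4)/3 ein und erhalten j = -189/32.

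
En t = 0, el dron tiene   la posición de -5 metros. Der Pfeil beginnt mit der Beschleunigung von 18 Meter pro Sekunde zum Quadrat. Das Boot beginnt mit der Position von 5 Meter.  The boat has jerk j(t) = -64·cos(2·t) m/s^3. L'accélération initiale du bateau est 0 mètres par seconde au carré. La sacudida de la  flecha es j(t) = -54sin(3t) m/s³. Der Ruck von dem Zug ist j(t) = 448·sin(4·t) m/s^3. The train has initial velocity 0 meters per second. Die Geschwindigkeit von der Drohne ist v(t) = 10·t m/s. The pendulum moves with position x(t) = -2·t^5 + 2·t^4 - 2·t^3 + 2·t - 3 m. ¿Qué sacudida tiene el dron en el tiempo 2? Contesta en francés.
En partant de la vitesse v(t) = 10·t, nous prenons 2 dérivées. En prenant d/dt de v(t), nous trouvons a(t) = 10. En dérivant l'accélération, nous obtenons le jerk: j(t) = 0. Nous avons le jerk j(t) = 0. En substituant t = 2: j(2) = 0.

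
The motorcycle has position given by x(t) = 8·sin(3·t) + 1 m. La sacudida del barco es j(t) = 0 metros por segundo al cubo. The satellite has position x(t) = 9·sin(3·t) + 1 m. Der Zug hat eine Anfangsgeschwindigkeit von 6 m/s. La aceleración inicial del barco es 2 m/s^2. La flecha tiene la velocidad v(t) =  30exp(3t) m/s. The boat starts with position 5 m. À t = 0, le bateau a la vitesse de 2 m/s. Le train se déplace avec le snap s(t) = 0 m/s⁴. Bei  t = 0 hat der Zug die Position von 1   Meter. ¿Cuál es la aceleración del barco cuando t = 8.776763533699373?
Debemos encontrar la antiderivada de nuestra ecuación de la sacudida j(t) = 0 1 vez. Integrando la sacudida y usando la condición inicial a(0) = 2, obtenemos a(t) = 2. Tenemos la aceleración a(t) = 2. Sustituyendo t = 8.776763533699373: a(8.776763533699373) = 2.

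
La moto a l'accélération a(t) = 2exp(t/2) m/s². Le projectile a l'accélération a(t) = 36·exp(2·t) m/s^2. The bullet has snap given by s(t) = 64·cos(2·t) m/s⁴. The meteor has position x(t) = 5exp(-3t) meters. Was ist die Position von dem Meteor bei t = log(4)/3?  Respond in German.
Mit x(t) = 5·exp(-3·t) und Einsetzen von t = log(4)/3, finden wir x = 5/4.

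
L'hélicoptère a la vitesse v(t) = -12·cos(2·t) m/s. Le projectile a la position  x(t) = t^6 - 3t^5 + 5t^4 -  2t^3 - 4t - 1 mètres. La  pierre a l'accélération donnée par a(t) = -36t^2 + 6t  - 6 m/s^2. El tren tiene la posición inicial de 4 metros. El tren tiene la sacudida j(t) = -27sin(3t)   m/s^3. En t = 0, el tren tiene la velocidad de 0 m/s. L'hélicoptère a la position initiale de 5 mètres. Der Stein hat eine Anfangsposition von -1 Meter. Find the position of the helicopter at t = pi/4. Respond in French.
En partant de la vitesse v(t) = -12·cos(2·t), nous prenons 1 intégrale. L'intégrale de la vitesse, avec x(0) = 5, donne la position: x(t) = 5 - 6·sin(2·t). Nous avons la position x(t) = 5 - 6·sin(2·t). En substituant t = pi/4: x(pi/4) = -1.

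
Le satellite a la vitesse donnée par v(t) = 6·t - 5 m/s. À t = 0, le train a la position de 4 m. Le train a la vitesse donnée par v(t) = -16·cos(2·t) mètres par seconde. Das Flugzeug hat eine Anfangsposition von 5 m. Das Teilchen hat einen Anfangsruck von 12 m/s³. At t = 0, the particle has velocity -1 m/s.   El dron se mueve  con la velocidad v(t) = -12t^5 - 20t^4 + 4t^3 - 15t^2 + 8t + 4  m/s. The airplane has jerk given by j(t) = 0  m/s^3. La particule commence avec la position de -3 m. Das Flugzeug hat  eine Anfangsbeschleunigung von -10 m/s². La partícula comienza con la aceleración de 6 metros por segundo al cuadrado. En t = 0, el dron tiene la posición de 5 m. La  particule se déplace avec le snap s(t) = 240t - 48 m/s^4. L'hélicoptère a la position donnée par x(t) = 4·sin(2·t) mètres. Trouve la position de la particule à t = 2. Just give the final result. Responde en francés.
La position à t = 2 est x = 55.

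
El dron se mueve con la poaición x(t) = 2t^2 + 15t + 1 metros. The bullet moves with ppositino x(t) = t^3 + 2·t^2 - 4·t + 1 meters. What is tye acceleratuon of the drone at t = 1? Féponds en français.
Pour résoudre ceci, nous devons prendre 2 dérivées de notre équation de la position x(t) = 2·t^2 + 15·t + 1. En dérivant la position, nous obtenons la vitesse: v(t) = 4·t + 15. En dérivant la vitesse, nous obtenons l'accélération: a(t) = 4. Nous avons l'accélération a(t) = 4. En substituant t = 1: a(1) = 4.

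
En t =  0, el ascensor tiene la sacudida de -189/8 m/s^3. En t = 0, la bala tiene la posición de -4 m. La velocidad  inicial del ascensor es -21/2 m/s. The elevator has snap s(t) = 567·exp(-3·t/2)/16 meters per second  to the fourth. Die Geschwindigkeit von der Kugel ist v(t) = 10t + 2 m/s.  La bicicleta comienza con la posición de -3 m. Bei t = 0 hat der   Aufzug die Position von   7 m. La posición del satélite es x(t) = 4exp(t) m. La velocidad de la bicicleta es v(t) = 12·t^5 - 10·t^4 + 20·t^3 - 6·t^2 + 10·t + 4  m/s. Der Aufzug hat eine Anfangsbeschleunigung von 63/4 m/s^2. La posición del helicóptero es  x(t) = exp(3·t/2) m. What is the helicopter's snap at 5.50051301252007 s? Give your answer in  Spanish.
Para resolver esto, necesitamos tomar 4 derivadas de nuestra ecuación de la posición x(t) = exp(3·t/2). La derivada de la posición da la velocidad: v(t) = 3·exp(3·t/2)/2. Derivando la velocidad, obtenemos la aceleración: a(t) = 9·exp(3·t/2)/4. Derivando la aceleración, obtenemos la sacudida: j(t) = 27·exp(3·t/2)/8. Derivando la sacudida, obtenemos el snap: s(t) = 81·exp(3·t/2)/16. Usando s(t) = 81·exp(3·t/2)/16 y sustituyendo t = 5.50051301252007, encontramos s = 19392.2726988868.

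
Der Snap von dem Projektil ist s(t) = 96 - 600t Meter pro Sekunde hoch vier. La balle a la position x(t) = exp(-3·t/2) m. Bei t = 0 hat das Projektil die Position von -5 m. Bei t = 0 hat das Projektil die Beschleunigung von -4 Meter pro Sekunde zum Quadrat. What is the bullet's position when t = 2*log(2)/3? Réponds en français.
Nous avons la position x(t) = exp(-3·t/2). En substituant t = 2*log(2)/3: x(2*log(2)/3) = 1/2.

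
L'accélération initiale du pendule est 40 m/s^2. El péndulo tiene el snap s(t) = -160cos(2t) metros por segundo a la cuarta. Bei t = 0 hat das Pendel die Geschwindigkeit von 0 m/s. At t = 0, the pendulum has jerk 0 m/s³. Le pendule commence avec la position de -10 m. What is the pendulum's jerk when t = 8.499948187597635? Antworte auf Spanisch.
Partiendo del snap s(t) = -160·cos(2·t), tomamos 1 antiderivada. Integrando el snap y usando la condición inicial j(0) = 0, obtenemos j(t) = -80·sin(2·t). De la ecuación de la sacudida j(t) = -80·sin(2·t), sustituimos t = 8.499948187597635 para obtener j = 76.9095178376514.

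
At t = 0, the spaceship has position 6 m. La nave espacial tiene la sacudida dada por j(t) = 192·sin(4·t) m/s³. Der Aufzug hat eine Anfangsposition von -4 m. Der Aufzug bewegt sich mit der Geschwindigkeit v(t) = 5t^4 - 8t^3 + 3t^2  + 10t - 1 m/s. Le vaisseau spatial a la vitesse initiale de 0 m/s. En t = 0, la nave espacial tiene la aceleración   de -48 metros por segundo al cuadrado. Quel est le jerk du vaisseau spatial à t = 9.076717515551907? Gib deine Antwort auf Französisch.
En utilisant j(t) = 192·sin(4·t) et en substituant t = 9.076717515551907, nous trouvons j = -188.947477235306.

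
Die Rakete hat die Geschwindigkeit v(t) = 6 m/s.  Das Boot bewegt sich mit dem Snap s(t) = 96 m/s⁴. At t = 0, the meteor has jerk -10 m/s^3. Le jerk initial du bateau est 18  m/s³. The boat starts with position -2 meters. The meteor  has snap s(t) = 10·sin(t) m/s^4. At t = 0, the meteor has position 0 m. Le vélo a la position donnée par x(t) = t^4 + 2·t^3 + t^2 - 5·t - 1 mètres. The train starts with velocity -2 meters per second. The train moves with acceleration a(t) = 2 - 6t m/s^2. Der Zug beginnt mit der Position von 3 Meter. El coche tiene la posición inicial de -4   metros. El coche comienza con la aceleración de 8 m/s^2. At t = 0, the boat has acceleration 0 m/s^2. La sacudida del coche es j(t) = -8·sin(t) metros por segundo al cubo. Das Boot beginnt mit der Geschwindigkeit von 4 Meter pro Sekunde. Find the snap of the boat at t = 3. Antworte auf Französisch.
De l'équation du snap s(t) = 96, nous substituons t = 3 pour obtenir s = 96.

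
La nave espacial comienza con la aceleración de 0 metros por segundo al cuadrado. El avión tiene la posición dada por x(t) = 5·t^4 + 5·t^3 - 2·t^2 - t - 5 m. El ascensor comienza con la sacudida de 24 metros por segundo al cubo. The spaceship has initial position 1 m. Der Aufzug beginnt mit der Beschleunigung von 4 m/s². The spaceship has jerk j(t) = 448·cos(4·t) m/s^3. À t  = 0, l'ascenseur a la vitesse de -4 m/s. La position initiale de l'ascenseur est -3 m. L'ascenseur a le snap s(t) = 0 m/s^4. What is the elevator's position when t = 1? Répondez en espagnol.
Debemos encontrar la antiderivada de nuestra ecuación del snap s(t) = 0 4 veces. La integral del snap es la sacudida. Usando j(0) = 24, obtenemos j(t) = 24. Integrando la sacudida y usando la condición inicial a(0) = 4, obtenemos a(t) = 24·t + 4. La antiderivada de la aceleración es la velocidad. Usando v(0) = -4, obtenemos v(t) = 12·t^2 + 4·t - 4. Integrando la velocidad y usando la condición inicial x(0) = -3, obtenemos x(t) = 4·t^3 + 2·t^2 - 4·t - 3. Usando x(t) = 4·t^3 + 2·t^2 - 4·t - 3 y sustituyendo t = 1, encontramos x = -1.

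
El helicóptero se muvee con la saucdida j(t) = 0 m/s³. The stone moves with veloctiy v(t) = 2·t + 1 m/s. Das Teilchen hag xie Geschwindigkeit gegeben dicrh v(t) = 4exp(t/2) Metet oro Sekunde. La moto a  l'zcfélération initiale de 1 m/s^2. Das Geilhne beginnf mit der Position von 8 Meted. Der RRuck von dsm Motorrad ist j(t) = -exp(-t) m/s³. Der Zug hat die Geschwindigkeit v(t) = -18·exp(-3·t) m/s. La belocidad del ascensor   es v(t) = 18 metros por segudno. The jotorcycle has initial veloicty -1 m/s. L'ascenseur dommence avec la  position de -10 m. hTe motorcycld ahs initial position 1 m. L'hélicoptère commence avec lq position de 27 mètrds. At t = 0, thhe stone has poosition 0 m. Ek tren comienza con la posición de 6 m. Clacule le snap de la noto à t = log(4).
Pour résoudre ceci, nous devons prendre 1 dérivée de notre équation du jerk j(t) = -exp(-t). La dérivée du jerk donne le snap: s(t) = exp(-t). Nous avons le snap s(t) = exp(-t). En substituant t = log(4): s(log(4)) = 1/4.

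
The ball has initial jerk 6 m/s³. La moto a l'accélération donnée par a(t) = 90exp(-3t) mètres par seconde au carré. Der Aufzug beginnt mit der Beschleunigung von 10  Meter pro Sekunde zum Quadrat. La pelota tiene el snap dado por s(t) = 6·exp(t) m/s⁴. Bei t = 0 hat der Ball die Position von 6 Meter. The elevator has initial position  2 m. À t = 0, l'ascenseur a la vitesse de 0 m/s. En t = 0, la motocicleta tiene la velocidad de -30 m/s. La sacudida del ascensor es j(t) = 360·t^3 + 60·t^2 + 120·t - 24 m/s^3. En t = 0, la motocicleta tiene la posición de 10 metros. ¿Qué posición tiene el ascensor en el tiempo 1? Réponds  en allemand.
Ausgehend von dem Ruck j(t) = 360·t^3 + 60·t^2 + 120·t - 24, nehmen wir 3 Integrale. Mit ∫j(t)dt und Anwendung von a(0) = 10, finden wir a(t) = 90·t^4 + 20·t^3 + 60·t^2 - 24·t + 10. Durch Integration von der Beschleunigung und Verwendung der Anfangsbedingung v(0) = 0, erhalten wir v(t) = t·(18·t^4 + 5·t^3 + 20·t^2 - 12·t + 10). Durch Integration von der Geschwindigkeit und Verwendung der Anfangsbedingung x(0) = 2, erhalten wir x(t) = 3·t^6 + t^5 + 5·t^4 - 4·t^3 + 5·t^2 + 2. Aus der Gleichung für die Position x(t) = 3·t^6 + t^5 + 5·t^4 - 4·t^3 + 5·t^2 + 2, setzen wir t = 1 ein und erhalten x = 12.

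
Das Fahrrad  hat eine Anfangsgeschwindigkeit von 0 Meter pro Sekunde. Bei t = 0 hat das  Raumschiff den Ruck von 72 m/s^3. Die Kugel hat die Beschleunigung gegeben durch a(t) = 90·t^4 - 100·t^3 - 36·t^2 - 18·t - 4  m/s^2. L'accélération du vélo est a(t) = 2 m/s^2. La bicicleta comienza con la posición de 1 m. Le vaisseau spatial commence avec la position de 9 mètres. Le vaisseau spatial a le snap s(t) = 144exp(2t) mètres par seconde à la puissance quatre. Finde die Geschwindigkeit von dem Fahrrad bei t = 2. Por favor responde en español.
Debemos encontrar la integral de nuestra ecuación de la aceleración a(t) = 2 1 vez. Tomando ∫a(t)dt y aplicando v(0) = 0, encontramos v(t) = 2·t. De la ecuación de la velocidad v(t) = 2·t, sustituimos t = 2 para obtener v = 4.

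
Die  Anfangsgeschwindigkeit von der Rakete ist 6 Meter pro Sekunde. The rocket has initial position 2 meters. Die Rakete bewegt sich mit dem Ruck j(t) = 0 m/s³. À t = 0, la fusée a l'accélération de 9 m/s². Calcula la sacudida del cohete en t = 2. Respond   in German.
Wir haben den Ruck j(t) = 0. Durch Einsetzen von t = 2: j(2) = 0.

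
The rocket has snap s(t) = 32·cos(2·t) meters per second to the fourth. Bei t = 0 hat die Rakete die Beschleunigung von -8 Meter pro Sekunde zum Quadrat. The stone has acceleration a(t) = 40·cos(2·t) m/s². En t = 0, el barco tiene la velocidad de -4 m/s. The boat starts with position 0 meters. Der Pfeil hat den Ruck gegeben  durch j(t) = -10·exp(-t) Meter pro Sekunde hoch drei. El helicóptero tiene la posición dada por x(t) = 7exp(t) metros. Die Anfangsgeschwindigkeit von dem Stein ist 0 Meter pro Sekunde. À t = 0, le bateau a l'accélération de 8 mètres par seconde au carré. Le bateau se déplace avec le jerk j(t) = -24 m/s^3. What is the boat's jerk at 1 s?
From the given jerk equation j(t) = -24, we substitute t = 1 to get j = -24.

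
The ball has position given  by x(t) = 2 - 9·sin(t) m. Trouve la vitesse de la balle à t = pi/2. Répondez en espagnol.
Partiendo de la posición x(t) = 2 - 9·sin(t), tomamos 1 derivada. La derivada de la posición da la velocidad: v(t) = -9·cos(t). Usando v(t) = -9·cos(t) y sustituyendo t = pi/2, encontramos v = 0.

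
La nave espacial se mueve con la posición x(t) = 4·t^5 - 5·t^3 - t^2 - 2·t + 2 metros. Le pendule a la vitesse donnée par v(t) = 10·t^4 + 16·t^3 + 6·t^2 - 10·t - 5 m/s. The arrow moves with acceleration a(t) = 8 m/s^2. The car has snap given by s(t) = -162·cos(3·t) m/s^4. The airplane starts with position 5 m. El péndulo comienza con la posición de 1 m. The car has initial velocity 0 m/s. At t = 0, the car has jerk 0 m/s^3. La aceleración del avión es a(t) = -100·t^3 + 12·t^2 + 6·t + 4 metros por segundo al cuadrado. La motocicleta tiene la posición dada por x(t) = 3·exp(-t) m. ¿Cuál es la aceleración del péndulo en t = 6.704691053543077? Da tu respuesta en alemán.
Um dies zu lösen, müssen wir 1 Ableitung unserer Gleichung für die Geschwindigkeit v(t) = 10·t^4 + 16·t^3 + 6·t^2 - 10·t - 5 nehmen. Durch Ableiten von der Geschwindigkeit erhalten wir die Beschleunigung: a(t) = 40·t^3 + 48·t^2 + 12·t - 10. Mit a(t) = 40·t^3 + 48·t^2 + 12·t - 10 und Einsetzen von t = 6.704691053543077, finden wir a = 14284.0020987343.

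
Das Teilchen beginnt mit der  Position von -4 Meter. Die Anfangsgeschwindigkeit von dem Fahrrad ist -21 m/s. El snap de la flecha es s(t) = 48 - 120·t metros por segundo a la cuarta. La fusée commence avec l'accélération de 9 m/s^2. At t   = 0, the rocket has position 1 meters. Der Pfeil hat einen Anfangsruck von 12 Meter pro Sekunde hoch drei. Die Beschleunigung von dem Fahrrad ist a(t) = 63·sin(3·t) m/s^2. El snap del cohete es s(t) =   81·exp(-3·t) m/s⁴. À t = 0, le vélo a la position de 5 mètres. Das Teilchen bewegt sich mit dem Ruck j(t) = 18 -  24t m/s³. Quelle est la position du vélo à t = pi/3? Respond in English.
Starting from acceleration a(t) = 63·sin(3·t), we take 2 antiderivatives. Finding the antiderivative of a(t) and using v(0) = -21: v(t) = -21·cos(3·t). The integral of velocity, with x(0) = 5, gives position: x(t) = 5 - 7·sin(3·t). Using x(t) = 5 - 7·sin(3·t) and substituting t = pi/3, we find x = 5.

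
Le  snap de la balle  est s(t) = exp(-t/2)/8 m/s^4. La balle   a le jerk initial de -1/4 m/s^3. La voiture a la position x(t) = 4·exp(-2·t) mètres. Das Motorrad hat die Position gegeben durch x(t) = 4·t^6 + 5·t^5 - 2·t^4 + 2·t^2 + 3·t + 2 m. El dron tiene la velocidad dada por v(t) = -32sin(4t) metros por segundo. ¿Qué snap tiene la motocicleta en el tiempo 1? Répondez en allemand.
Wir müssen unsere Gleichung für die Position x(t) = 4·t^6 + 5·t^5 - 2·t^4 + 2·t^2 + 3·t + 2 4-mal ableiten. Mit d/dt von x(t) finden wir v(t) = 24·t^5 + 25·t^4 - 8·t^3 + 4·t + 3. Durch Ableiten von der Geschwindigkeit erhalten wir die Beschleunigung: a(t) = 120·t^4 + 100·t^3 - 24·t^2 + 4. Die Ableitung von der Beschleunigung ergibt den Ruck: j(t) = 480·t^3 + 300·t^2 - 48·t. Durch Ableiten von dem Ruck erhalten wir den Snap: s(t) = 1440·t^2 + 600·t - 48. Aus der Gleichung für den Snap s(t) = 1440·t^2 + 600·t - 48, setzen wir t = 1 ein und erhalten s = 1992.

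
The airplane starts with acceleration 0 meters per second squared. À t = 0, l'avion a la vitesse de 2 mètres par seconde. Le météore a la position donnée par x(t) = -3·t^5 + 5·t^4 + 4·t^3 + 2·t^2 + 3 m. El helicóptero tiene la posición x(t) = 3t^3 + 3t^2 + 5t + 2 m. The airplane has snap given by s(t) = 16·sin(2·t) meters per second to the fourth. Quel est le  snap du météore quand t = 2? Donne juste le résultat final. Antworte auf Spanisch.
La respuesta es -600.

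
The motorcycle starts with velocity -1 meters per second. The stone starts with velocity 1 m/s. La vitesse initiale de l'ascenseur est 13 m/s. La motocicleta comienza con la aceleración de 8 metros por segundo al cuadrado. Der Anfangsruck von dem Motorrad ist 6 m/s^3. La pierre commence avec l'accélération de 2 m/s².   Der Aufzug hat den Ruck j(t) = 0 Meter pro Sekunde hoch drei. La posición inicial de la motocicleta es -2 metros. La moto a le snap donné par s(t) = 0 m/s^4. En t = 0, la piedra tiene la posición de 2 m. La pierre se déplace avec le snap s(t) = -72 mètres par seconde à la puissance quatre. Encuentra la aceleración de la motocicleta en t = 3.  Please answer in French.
En partant du snap s(t) = 0, nous prenons 2 primitives. L'intégrale du snap est le jerk. En utilisant j(0) = 6, nous obtenons j(t) = 6. En prenant ∫j(t)dt et en appliquant a(0) = 8, nous trouvons a(t) = 6·t + 8. Nous avons l'accélération a(t) = 6·t + 8. En substituant t = 3: a(3) = 26.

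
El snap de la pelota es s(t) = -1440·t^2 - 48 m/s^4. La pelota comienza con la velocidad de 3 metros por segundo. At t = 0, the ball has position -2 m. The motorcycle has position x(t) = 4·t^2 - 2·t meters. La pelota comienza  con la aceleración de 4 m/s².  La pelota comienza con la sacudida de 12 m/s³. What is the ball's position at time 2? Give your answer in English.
To solve this, we need to take 4 antiderivatives of our snap equation s(t) = -1440·t^2 - 48. The integral of snap, with j(0) = 12, gives jerk: j(t) = -480·t^3 - 48·t + 12. The antiderivative of jerk is acceleration. Using a(0) = 4, we get a(t) = -120·t^4 - 24·t^2 + 12·t + 4. The antiderivative of acceleration is velocity. Using v(0) = 3, we get v(t) = -24·t^5 - 8·t^3 + 6·t^2 + 4·t + 3. Integrating velocity and using the initial condition x(0) = -2, we get x(t) = -4·t^6 - 2·t^4 + 2·t^3 + 2·t^2 + 3·t - 2. Using x(t) = -4·t^6 - 2·t^4 + 2·t^3 + 2·t^2 + 3·t - 2 and substituting t = 2, we find x = -260.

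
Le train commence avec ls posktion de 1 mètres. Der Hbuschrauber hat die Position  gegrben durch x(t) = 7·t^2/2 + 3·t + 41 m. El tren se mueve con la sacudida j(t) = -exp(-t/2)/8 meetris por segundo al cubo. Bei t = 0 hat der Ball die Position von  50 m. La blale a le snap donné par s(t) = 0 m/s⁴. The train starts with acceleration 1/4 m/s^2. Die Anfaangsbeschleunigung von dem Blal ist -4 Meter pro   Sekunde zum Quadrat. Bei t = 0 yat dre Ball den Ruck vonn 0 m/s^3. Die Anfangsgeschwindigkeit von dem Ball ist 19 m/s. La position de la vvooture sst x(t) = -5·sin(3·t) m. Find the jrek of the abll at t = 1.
To find the answer, we compute 1 integral of s(t) = 0. The antiderivative of snap is jerk. Using j(0) = 0, we get j(t) = 0. Using j(t) = 0 and substituting t = 1, we find j = 0.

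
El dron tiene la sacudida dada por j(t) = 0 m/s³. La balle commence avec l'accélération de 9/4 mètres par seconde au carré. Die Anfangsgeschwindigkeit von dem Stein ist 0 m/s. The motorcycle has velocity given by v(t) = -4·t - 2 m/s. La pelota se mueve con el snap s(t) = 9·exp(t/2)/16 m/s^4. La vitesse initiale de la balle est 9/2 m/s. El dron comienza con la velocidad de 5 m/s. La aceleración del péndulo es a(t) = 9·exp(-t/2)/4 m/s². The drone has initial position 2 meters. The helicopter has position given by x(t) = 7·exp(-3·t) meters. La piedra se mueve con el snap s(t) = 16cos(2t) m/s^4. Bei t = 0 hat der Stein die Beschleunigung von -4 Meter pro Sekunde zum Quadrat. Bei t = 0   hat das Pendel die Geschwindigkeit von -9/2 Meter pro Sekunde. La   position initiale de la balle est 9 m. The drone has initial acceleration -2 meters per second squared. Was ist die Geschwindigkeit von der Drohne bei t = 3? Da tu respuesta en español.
Partiendo de la sacudida j(t) = 0, tomamos 2 integrales. Integrando la sacudida y usando la condición inicial a(0) = -2, obtenemos a(t) = -2. La integral de la aceleración es la velocidad. Usando v(0) = 5, obtenemos v(t) = 5 - 2·t. Tenemos la velocidad v(t) = 5 - 2·t. Sustituyendo t = 3: v(3) = -1.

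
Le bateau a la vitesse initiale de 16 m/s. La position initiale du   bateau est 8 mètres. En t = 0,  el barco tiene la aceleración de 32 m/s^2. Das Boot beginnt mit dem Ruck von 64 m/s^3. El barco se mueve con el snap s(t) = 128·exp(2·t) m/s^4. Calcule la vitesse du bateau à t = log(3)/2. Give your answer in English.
To solve this, we need to take 3 integrals of our snap equation s(t) = 128·exp(2·t). The antiderivative of snap is jerk. Using j(0) = 64, we get j(t) = 64·exp(2·t). The integral of jerk, with a(0) = 32, gives acceleration: a(t) = 32·exp(2·t). Taking ∫a(t)dt and applying v(0) = 16, we find v(t) = 16·exp(2·t). From the given velocity equation v(t) = 16·exp(2·t), we substitute t = log(3)/2 to get v = 48.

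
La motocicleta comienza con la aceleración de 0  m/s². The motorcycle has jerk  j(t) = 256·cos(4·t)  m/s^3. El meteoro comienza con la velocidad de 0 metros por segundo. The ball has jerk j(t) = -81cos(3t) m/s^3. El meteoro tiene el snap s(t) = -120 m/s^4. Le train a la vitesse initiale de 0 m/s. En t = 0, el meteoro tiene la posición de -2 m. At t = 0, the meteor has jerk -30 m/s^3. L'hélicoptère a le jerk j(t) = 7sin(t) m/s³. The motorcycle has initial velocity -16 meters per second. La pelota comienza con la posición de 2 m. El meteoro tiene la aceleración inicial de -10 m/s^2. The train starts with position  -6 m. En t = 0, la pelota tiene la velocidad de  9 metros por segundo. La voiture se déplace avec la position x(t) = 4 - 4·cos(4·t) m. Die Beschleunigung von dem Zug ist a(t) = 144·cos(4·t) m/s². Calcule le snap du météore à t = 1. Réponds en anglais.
Using s(t) = -120 and substituting t = 1, we find s = -120.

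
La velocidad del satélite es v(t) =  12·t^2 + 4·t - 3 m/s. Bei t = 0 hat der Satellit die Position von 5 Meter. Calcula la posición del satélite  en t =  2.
Debemos encontrar la antiderivada de nuestra ecuación de la velocidad v(t) = 12·t^2 + 4·t - 3 1 vez. Integrando la velocidad y usando la condición inicial x(0) = 5, obtenemos x(t) = 4·t^3 + 2·t^2 - 3·t + 5. Tenemos la posición x(t) = 4·t^3 + 2·t^2 - 3·t + 5. Sustituyendo t = 2: x(2) = 39.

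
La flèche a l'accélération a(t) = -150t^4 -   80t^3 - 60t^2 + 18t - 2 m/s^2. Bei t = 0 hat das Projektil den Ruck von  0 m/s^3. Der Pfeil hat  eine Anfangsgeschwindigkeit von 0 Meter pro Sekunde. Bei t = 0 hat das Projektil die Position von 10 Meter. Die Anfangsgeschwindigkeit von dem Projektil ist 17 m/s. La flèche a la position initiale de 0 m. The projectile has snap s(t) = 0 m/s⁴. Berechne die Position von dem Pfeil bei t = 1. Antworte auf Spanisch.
Debemos encontrar la integral de nuestra ecuación de la aceleración a(t) = -150·t^4 - 80·t^3 - 60·t^2 + 18·t - 2 2 veces. Integrando la aceleración y usando la condición inicial v(0) = 0, obtenemos v(t) = t·(-30·t^4 - 20·t^3 - 20·t^2 + 9·t - 2). La antiderivada de la velocidad, con x(0) = 0, da la posición: x(t) = -5·t^6 - 4·t^5 - 5·t^4 + 3·t^3 - t^2. Tenemos la posición x(t) = -5·t^6 - 4·t^5 - 5·t^4 + 3·t^3 - t^2. Sustituyendo t = 1: x(1) = -12.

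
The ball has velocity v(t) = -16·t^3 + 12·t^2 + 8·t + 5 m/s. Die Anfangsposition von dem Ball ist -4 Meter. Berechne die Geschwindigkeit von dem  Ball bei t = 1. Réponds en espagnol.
Tenemos la velocidad v(t) = -16·t^3 + 12·t^2 + 8·t + 5. Sustituyendo t = 1: v(1) = 9.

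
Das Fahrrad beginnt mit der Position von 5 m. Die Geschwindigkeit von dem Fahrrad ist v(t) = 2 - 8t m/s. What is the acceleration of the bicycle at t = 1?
Starting from velocity v(t) = 2 - 8·t, we take 1 derivative. Taking d/dt of v(t), we find a(t) = -8. From the given acceleration equation a(t) = -8, we substitute t = 1 to get a = -8.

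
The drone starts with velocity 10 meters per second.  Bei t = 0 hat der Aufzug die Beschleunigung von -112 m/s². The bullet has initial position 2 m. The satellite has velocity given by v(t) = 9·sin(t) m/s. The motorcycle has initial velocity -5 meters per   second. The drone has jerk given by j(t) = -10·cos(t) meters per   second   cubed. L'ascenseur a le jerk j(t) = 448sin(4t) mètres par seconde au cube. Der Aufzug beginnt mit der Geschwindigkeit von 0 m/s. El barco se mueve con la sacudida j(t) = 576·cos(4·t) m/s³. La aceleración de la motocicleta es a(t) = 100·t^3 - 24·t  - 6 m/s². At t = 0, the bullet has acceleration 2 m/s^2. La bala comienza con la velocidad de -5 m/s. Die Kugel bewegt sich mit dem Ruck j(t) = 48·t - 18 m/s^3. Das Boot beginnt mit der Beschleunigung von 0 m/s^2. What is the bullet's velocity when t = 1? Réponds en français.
Nous devons trouver la primitive de notre équation du jerk j(t) = 48·t - 18 2 fois. En intégrant le jerk et en utilisant la condition initiale a(0) = 2, nous obtenons a(t) = 24·t^2 - 18·t + 2. En intégrant l'accélération et en utilisant la condition initiale v(0) = -5, nous obtenons v(t) = 8·t^3 - 9·t^2 + 2·t - 5. En utilisant v(t) = 8·t^3 - 9·t^2 + 2·t - 5 et en substituant t = 1, nous trouvons v = -4.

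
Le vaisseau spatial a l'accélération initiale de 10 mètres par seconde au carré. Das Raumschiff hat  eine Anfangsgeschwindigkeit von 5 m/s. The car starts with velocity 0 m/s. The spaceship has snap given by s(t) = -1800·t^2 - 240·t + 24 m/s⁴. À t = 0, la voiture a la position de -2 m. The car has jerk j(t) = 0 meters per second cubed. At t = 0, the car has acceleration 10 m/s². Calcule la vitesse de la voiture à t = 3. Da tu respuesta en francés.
Nous devons intégrer notre équation du jerk j(t) = 0 2 fois. En intégrant le jerk et en utilisant la condition initiale a(0) = 10, nous obtenons a(t) = 10. La primitive de l'accélération est la vitesse. En utilisant v(0) = 0, nous obtenons v(t) = 10·t. Nous avons la vitesse v(t) = 10·t. En substituant t = 3: v(3) = 30.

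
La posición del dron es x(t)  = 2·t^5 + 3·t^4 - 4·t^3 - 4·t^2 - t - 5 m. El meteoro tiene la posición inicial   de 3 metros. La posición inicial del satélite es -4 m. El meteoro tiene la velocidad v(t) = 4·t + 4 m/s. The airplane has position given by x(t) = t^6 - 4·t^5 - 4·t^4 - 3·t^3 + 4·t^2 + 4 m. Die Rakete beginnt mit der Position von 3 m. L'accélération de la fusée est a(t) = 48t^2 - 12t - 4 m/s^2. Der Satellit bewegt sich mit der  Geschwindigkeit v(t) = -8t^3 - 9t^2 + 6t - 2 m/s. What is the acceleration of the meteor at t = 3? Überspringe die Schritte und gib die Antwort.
The answer is 4.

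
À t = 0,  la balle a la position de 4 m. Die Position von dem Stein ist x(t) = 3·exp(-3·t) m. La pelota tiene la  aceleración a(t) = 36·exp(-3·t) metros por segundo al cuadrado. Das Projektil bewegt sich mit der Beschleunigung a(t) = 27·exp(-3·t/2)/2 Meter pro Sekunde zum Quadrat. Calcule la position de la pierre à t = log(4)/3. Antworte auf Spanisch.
Tenemos la posición x(t) = 3·exp(-3·t). Sustituyendo t = log(4)/3: x(log(4)/3) = 3/4.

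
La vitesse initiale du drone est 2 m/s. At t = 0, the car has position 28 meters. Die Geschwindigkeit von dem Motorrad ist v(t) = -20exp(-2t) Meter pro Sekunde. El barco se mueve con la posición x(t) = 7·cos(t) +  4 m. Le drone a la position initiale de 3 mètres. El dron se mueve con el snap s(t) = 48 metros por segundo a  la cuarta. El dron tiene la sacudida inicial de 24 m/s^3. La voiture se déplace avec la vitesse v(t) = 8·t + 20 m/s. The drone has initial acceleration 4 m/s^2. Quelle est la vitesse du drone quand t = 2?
Nous devons trouver la primitive de notre équation du snap s(t) = 48 3 fois. En intégrant le snap et en utilisant la condition initiale j(0) = 24, nous obtenons j(t) = 48·t + 24. En prenant ∫j(t)dt et en appliquant a(0) = 4, nous trouvons a(t) = 24·t^2 + 24·t + 4. En prenant ∫a(t)dt et en appliquant v(0) = 2, nous trouvons v(t) = 8·t^3 + 12·t^2 + 4·t + 2. En utilisant v(t) = 8·t^3 + 12·t^2 + 4·t + 2 et en substituant t = 2, nous trouvons v = 122.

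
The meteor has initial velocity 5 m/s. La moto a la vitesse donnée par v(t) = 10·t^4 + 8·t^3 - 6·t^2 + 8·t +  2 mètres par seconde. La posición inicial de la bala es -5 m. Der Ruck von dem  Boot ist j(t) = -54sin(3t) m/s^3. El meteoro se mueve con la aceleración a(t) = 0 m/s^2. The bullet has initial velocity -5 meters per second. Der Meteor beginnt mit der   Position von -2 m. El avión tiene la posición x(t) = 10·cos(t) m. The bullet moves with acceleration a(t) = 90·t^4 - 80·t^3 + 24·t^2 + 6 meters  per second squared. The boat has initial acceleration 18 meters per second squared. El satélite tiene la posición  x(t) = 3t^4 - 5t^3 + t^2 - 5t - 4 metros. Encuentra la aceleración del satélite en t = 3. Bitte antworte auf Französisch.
Pour résoudre ceci, nous devons prendre 2 dérivées de notre équation de la position x(t) = 3·t^4 - 5·t^3 + t^2 - 5·t - 4. La dérivée de la position donne la vitesse: v(t) = 12·t^3 - 15·t^2 + 2·t - 5. La dérivée de la vitesse donne l'accélération: a(t) = 36·t^2 - 30·t + 2. En utilisant a(t) = 36·t^2 - 30·t + 2 et en substituant t = 3, nous trouvons a = 236.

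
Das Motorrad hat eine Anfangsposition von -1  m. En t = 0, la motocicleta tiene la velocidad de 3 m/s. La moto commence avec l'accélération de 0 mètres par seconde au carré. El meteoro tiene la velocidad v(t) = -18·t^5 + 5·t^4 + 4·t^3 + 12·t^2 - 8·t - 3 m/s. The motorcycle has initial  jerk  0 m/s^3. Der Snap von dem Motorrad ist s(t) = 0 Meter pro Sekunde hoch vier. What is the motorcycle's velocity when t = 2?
We must find the antiderivative of our snap equation s(t) = 0 3 times. The integral of snap, with j(0) = 0, gives jerk: j(t) = 0. The antiderivative of jerk, with a(0) = 0, gives acceleration: a(t) = 0. The antiderivative of acceleration, with v(0) = 3, gives velocity: v(t) = 3. Using v(t) = 3 and substituting t = 2, we find v = 3.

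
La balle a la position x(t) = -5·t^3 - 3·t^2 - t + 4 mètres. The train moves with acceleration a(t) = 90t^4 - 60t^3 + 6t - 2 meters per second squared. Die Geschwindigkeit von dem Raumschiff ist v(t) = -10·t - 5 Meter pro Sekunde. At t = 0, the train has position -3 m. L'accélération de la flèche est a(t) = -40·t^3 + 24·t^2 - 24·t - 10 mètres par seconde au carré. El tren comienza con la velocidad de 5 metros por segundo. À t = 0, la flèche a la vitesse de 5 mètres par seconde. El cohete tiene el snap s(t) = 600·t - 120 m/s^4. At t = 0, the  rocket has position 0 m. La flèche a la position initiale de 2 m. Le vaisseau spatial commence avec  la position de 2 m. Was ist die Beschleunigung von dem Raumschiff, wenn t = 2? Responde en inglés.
Starting from velocity v(t) = -10·t - 5, we take 1 derivative. Taking d/dt of v(t), we find a(t) = -10. From the given acceleration equation a(t) = -10, we substitute t = 2 to get a = -10.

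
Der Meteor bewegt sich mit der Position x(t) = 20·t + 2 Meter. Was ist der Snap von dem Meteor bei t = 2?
Ausgehend von der Position x(t) = 20·t + 2, nehmen wir 4 Ableitungen. Durch Ableiten von der Position erhalten wir die Geschwindigkeit: v(t) = 20. Durch Ableiten von der Geschwindigkeit erhalten wir die Beschleunigung: a(t) = 0. Die Ableitung von der Beschleunigung ergibt den Ruck: j(t) = 0. Mit d/dt von j(t) finden wir s(t) = 0. Mit s(t) = 0 und Einsetzen von t = 2, finden wir s = 0.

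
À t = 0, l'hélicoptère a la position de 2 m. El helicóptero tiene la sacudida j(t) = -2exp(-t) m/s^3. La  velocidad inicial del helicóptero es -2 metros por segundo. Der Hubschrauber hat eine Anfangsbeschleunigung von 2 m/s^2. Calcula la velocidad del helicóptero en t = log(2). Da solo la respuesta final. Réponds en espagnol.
v(log(2)) = -1.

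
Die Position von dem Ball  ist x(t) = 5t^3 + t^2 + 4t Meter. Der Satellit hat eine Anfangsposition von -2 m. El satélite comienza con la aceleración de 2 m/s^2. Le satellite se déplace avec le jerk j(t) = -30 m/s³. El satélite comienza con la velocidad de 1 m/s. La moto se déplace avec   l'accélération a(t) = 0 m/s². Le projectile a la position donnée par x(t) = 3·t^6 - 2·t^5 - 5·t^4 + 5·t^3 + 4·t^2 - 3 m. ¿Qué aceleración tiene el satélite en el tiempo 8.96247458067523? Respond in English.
Starting from jerk j(t) = -30, we take 1 antiderivative. Taking ∫j(t)dt and applying a(0) = 2, we find a(t) = 2 - 30·t. From the given acceleration equation a(t) = 2 - 30·t, we substitute t = 8.96247458067523 to get a = -266.874237420257.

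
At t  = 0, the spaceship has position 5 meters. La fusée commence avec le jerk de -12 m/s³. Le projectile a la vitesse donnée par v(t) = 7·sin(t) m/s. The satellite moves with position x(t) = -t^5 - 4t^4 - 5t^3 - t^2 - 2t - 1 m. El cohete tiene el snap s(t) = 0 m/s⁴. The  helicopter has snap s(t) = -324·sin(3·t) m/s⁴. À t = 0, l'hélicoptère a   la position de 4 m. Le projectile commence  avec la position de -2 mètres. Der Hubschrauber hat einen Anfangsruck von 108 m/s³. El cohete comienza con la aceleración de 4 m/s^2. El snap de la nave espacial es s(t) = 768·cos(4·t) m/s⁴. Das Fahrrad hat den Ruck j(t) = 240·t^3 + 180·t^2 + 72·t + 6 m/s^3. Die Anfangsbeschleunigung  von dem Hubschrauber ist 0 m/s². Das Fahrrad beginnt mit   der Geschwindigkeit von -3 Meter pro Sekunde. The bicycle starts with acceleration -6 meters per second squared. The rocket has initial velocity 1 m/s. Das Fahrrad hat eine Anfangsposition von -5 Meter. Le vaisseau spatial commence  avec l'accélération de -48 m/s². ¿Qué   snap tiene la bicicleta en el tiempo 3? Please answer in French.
Nous devons dériver notre équation du jerk j(t) = 240·t^3 + 180·t^2 + 72·t + 6 1 fois. En prenant d/dt de j(t), nous trouvons s(t) = 720·t^2 + 360·t + 72. De l'équation du snap s(t) = 720·t^2 + 360·t + 72, nous substituons t = 3 pour obtenir s = 7632.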